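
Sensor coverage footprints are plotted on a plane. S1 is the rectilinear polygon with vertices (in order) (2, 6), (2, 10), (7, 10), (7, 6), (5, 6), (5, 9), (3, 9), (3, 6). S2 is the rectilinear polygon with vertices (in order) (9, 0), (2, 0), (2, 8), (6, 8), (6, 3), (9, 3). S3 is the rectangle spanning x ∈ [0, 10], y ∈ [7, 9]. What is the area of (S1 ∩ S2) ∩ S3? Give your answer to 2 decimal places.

2.00

|S1 ∩ S2| = 4.
|(S1 ∩ S2) ∩ S3| = 2.00.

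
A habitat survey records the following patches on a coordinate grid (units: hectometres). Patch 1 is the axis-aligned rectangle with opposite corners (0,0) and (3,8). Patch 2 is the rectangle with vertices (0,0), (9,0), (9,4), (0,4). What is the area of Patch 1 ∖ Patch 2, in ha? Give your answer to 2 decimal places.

|Patch 1∩Patch 2|: x∈[0,3], y∈[0,4] → 3·4 = 12.
|Patch 1| = 24.
|Patch 1 ∖ Patch 2| = |Patch 1| − |Patch 1∩Patch 2| = 24 − 12 = 12.00.

12.00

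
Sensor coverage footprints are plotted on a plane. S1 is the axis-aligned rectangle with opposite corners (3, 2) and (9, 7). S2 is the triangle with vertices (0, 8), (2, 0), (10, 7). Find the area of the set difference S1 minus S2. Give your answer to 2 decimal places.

|S1| = 30, |S1∩S2| = 20.2768.
|S1 ∖ S2| = |S1| − |S1∩S2| = 30 − 20.2768 = 9.72.

9.72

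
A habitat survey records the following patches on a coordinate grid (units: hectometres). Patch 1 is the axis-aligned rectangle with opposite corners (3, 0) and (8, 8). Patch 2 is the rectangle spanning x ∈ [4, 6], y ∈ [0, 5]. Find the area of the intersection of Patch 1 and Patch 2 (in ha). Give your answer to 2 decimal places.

|Patch 1∩Patch 2|: x∈[4,6], y∈[0,5] → 2·5 = 10.

10.00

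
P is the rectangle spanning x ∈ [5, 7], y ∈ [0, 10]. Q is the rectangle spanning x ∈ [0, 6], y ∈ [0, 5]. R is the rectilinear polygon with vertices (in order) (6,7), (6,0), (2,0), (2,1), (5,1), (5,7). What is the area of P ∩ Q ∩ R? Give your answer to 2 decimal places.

5.00

The intersection is the polygon with vertices (6,5), (6,0), (5,0), (5,1), (5,5).
By the shoelace formula its area is 5.00.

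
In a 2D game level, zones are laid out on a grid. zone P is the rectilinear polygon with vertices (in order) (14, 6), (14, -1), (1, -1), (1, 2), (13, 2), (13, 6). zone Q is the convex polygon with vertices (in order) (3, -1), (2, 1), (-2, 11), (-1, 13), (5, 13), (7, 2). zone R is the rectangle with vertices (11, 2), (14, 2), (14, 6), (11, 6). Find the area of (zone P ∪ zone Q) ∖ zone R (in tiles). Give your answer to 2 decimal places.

109.80

|zone P ∪ zone Q| = 113.8.
|(zone P ∪ zone Q) ∩ zone R| = 4.
|(zone P ∪ zone Q) ∖ zone R| = 113.8 − 4 = 109.80.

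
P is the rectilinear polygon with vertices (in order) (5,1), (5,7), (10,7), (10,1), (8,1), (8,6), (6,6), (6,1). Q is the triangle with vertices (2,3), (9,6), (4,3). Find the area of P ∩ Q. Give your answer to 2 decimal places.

0.69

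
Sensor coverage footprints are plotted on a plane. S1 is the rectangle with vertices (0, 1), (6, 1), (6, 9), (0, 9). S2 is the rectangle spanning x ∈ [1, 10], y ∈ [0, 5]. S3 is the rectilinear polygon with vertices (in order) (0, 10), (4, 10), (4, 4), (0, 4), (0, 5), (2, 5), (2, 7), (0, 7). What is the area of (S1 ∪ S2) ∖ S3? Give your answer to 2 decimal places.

57.00

|S1 ∪ S2| = 73.
|(S1 ∪ S2) ∩ S3| = 16.
|(S1 ∪ S2) ∖ S3| = 73 − 16 = 57.00.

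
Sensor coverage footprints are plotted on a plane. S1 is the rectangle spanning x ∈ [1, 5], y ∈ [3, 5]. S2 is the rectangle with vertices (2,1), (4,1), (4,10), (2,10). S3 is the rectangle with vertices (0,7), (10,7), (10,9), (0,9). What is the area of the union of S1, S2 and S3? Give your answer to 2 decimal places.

By inclusion–exclusion:
Individual areas: |S1| = 8, |S2| = 18, |S3| = 20.
|S1∩S2|: x∈[2,4], y∈[3,5] → 2·2 = 4.
|S1∩S3| = 0 (no overlap).
|S2∩S3|: x∈[2,4], y∈[7,9] → 2·2 = 4.
|S1∩S2∩S3| = 0.
|S1 ∪ S2 ∪ S3| = 46 − 8 + 0 = 38.00.

38.00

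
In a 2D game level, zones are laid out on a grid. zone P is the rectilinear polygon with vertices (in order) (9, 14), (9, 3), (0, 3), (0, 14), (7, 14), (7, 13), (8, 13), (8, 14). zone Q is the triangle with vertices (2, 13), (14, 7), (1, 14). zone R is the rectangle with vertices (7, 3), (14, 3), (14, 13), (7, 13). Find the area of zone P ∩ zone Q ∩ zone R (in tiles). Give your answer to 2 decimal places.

The intersection is the polygon with vertices (7,10.5), (7,10.769), (9,9.692), (9,9.5).
By the shoelace formula its area is 0.46.

0.46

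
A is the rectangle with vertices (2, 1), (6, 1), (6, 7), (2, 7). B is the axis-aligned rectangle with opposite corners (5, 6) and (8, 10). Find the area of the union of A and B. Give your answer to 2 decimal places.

By inclusion–exclusion:
Individual areas: |A| = 24, |B| = 12.
|A∩B|: x∈[5,6], y∈[6,7] → 1·1 = 1.
|A ∪ B| = 36 − 1 = 35.00.

35.00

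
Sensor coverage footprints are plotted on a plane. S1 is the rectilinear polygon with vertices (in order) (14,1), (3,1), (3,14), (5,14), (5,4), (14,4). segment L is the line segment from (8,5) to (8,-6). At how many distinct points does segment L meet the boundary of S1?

The segment meets the boundary at (8,1), (8,4).

2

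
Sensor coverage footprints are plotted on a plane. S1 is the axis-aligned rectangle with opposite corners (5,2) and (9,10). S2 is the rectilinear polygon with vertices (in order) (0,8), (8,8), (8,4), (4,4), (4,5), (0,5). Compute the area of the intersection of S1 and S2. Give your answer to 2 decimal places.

12.00

The intersection is the polygon with vertices (5,8), (8,8), (8,4), (5,4).
By the shoelace formula its area is 12.00.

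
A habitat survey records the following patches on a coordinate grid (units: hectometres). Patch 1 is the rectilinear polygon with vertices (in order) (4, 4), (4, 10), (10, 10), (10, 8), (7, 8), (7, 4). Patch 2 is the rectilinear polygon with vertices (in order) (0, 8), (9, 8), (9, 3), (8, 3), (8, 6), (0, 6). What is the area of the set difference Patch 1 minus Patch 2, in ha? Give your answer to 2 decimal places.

18.00

|Patch 1| = 24, |Patch 1∩Patch 2| = 6.
|Patch 1 ∖ Patch 2| = |Patch 1| − |Patch 1∩Patch 2| = 24 − 6 = 18.00.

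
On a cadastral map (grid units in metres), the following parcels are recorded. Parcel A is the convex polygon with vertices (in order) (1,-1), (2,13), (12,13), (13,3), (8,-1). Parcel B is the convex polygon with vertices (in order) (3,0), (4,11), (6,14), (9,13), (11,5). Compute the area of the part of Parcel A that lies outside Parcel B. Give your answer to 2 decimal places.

|Parcel A| = 146, |Parcel A∩Parcel B| = 67.1667.
|Parcel A ∖ Parcel B| = |Parcel A| − |Parcel A∩Parcel B| = 146 − 67.1667 = 78.83.

78.83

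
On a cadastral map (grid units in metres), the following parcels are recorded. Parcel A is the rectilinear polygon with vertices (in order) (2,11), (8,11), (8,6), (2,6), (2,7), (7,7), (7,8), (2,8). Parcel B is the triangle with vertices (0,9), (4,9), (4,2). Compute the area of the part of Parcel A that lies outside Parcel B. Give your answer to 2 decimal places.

|Parcel A| = 25, |Parcel A∩Parcel B| = 4.
|Parcel A ∖ Parcel B| = |Parcel A| − |Parcel A∩Parcel B| = 25 − 4 = 21.00.

21.00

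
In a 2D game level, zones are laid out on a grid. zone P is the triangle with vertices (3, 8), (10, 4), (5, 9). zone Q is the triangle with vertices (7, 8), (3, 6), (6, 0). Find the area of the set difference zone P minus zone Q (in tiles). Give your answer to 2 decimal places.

5.64

|zone P| = 7.5, |zone P∩zone Q| = 1.8556.
|zone P ∖ zone Q| = |zone P| − |zone P∩zone Q| = 7.5 − 1.8556 = 5.64.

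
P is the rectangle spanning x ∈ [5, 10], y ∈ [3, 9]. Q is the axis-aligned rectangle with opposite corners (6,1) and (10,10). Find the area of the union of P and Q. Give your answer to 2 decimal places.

By inclusion–exclusion:
Individual areas: |P| = 30, |Q| = 36.
|P∩Q|: x∈[6,10], y∈[3,9] → 4·6 = 24.
|P ∪ Q| = 66 − 24 = 42.00.

42.00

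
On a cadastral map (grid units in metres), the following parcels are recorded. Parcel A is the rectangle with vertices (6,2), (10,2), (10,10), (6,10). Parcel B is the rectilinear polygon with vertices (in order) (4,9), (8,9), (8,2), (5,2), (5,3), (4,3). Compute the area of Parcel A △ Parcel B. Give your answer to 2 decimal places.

|Parcel A| = 32, |Parcel B| = 27, |Parcel A∩Parcel B| = 14.
|Parcel A △ Parcel B| = |Parcel A| + |Parcel B| − 2·|Parcel A∩Parcel B| = 32 + 27 − 28 = 31.00.

31.00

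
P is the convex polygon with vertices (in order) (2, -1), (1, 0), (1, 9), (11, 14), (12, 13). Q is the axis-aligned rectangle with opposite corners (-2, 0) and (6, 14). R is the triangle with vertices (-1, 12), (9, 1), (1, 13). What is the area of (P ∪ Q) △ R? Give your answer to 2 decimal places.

124.63

|P ∪ Q| = 137.3071.
|(P ∪ Q) ∩ R| = 14.3397.
|(P ∪ Q) △ R| = 137.3071 + 16 − 28.6793 = 124.63.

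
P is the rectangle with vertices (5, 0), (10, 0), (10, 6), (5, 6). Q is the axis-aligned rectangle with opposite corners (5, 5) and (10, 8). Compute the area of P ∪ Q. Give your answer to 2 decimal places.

By inclusion–exclusion:
Individual areas: |P| = 30, |Q| = 15.
|P∩Q|: x∈[5,10], y∈[5,6] → 5·1 = 5.
|P ∪ Q| = 45 − 5 = 40.00.

40.00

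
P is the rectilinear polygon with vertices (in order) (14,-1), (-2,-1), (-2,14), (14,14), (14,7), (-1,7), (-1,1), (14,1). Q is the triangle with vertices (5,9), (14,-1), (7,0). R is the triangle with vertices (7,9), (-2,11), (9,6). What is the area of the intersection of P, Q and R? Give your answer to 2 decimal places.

The intersection is the polygon with vertices (5,9), (6.8,7), (5.292,7.685).
By the shoelace formula its area is 0.89.

0.89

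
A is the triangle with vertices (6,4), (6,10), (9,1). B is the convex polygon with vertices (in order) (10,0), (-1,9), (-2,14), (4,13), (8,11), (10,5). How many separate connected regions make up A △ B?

A △ B is a single connected region.

1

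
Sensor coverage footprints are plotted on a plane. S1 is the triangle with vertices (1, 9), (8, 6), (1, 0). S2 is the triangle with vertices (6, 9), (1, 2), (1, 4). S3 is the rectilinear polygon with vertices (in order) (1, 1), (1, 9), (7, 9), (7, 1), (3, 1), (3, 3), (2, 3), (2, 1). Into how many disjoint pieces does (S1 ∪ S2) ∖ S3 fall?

(S1 ∪ S2) ∖ S3 splits into 2 disjoint pieces (area 0.6429, area 2.2857).

2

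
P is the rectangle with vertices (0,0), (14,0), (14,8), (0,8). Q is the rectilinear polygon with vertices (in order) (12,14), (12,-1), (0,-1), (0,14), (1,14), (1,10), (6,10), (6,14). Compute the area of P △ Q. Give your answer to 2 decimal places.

|P| = 112, |Q| = 160, |P∩Q| = 96.
|P △ Q| = |P| + |Q| − 2·|P∩Q| = 112 + 160 − 192 = 80.00.

80.00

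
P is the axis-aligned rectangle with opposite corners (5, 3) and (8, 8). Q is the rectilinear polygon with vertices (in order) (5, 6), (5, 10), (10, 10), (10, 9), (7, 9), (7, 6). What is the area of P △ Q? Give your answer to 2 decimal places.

18.00

|P| = 15, |Q| = 11, |P∩Q| = 4.
|P △ Q| = |P| + |Q| − 2·|P∩Q| = 15 + 11 − 8 = 18.00.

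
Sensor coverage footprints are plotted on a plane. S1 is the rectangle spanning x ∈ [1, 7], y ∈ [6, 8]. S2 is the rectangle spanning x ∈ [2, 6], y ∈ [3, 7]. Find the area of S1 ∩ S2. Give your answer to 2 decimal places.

4.00

|S1∩S2|: x∈[2,6], y∈[6,7] → 4·1 = 4.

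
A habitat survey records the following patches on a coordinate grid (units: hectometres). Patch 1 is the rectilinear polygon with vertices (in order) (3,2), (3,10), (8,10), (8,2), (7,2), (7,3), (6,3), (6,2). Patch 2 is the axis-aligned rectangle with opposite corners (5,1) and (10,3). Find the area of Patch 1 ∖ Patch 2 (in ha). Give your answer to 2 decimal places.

37.00

|Patch 1| = 39, |Patch 1∩Patch 2| = 2.
|Patch 1 ∖ Patch 2| = |Patch 1| − |Patch 1∩Patch 2| = 39 − 2 = 37.00.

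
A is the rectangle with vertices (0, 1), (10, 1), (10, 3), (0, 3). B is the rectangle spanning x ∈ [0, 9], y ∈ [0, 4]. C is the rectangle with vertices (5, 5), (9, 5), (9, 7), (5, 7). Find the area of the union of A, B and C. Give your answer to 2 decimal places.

46.00

By inclusion–exclusion:
Individual areas: |A| = 20, |B| = 36, |C| = 8.
|A∩B|: x∈[0,9], y∈[1,3] → 9·2 = 18.
|A∩C| = 0 (no overlap).
|B∩C| = 0 (no overlap).
|A∩B∩C| = 0.
|A ∪ B ∪ C| = 64 − 18 + 0 = 46.00.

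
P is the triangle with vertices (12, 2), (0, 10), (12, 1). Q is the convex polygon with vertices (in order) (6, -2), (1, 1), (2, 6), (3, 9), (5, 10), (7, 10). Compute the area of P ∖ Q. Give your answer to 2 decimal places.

4.48

|P| = 6, |P∩Q| = 1.5174.
|P ∖ Q| = |P| − |P∩Q| = 6 − 1.5174 = 4.48.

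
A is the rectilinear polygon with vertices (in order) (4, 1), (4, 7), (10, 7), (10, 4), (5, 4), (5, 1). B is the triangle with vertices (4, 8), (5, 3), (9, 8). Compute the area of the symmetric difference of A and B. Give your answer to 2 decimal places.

18.30

|A| = 21, |B| = 12.5, |A∩B| = 7.6.
|A △ B| = |A| + |B| − 2·|A∩B| = 21 + 12.5 − 15.2 = 18.30.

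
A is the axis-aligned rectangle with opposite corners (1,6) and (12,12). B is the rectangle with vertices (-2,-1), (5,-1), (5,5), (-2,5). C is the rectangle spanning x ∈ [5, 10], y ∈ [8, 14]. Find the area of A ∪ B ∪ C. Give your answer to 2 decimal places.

By inclusion–exclusion:
Individual areas: |A| = 66, |B| = 42, |C| = 30.
|A∩B| = 0 (no overlap).
|A∩C|: x∈[5,10], y∈[8,12] → 5·4 = 20.
|B∩C| = 0 (no overlap).
|A∩B∩C| = 0.
|A ∪ B ∪ C| = 138 − 20 + 0 = 118.00.

118.00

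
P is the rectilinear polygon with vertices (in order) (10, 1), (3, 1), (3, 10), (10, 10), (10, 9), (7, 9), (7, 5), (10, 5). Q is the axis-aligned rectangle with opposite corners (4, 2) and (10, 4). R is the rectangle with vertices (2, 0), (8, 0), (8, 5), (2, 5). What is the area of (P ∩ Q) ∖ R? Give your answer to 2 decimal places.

|P ∩ Q| = 12.
|(P ∩ Q) ∩ R| = 8.
|(P ∩ Q) ∖ R| = 12 − 8 = 4.00.

4.00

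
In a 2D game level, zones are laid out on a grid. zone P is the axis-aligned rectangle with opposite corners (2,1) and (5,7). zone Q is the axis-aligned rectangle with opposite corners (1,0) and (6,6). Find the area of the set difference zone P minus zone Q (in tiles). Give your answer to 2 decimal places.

3.00

|zone P∩zone Q|: x∈[2,5], y∈[1,6] → 3·5 = 15.
|zone P| = 18.
|zone P ∖ zone Q| = |zone P| − |zone P∩zone Q| = 18 − 15 = 3.00.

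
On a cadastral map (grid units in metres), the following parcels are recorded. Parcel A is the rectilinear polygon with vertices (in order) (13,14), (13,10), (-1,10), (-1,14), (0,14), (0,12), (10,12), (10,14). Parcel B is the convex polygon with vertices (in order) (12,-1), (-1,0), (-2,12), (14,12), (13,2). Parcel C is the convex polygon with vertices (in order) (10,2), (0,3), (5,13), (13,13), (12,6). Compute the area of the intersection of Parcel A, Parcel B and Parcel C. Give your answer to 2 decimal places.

17.43

The intersection is the polygon with vertices (3.5,10), (4.5,12), (10,12), (12.857,12), (12.571,10).
By the shoelace formula its area is 17.43.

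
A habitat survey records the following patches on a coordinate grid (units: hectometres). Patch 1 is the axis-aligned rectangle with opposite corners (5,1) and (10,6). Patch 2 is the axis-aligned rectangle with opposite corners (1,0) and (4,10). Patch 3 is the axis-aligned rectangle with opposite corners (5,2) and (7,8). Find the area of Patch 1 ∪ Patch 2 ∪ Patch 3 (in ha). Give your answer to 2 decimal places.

By inclusion–exclusion:
Individual areas: |Patch 1| = 25, |Patch 2| = 30, |Patch 3| = 12.
|Patch 1∩Patch 2| = 0 (no overlap).
|Patch 1∩Patch 3|: x∈[5,7], y∈[2,6] → 2·4 = 8.
|Patch 2∩Patch 3| = 0 (no overlap).
|Patch 1∩Patch 2∩Patch 3| = 0.
|Patch 1 ∪ Patch 2 ∪ Patch 3| = 67 − 8 + 0 = 59.00.

59.00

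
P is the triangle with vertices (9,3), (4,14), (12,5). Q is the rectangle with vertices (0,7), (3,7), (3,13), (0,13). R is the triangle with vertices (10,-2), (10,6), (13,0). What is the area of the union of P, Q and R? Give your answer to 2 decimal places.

50.48

By inclusion–exclusion:
Individual areas: |P| = 21.5, |Q| = 18, |R| = 12.
|P∩Q| = 0.
|P∩R| = 1.0208.
|Q∩R| = 0.
|P∩Q∩R| = 0.
|P ∪ Q ∪ R| = 51.5 − 1.0208 + 0 = 50.48.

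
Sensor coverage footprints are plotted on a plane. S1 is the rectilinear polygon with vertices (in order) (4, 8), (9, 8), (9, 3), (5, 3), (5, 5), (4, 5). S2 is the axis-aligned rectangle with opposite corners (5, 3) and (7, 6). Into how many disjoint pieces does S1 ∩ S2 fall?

1

S1 ∩ S2 is a single connected region.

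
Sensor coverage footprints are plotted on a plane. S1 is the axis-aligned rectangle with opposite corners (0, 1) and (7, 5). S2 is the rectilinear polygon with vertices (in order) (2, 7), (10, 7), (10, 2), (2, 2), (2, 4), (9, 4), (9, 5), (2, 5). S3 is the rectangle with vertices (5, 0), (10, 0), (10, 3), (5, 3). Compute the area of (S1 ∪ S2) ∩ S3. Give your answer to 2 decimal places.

7.00

The region (S1 ∪ S2) ∩ S3 is the polygon with vertices (5,1), (5,3), (10,3), (10,2), (7,2), (7,1).
By the shoelace formula its area is 7.00.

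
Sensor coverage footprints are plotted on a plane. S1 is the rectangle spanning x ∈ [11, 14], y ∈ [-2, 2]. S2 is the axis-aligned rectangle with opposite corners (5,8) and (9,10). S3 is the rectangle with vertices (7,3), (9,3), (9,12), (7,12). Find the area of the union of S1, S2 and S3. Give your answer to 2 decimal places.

By inclusion–exclusion:
Individual areas: |S1| = 12, |S2| = 8, |S3| = 18.
|S1∩S2| = 0 (no overlap).
|S1∩S3| = 0 (no overlap).
|S2∩S3|: x∈[7,9], y∈[8,10] → 2·2 = 4.
|S1∩S2∩S3| = 0.
|S1 ∪ S2 ∪ S3| = 38 − 4 + 0 = 34.00.

34.00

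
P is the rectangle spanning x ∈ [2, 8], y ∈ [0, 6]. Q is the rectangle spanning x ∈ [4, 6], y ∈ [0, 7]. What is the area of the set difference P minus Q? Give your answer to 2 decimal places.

24.00

|P∩Q|: x∈[4,6], y∈[0,6] → 2·6 = 12.
|P| = 36.
|P ∖ Q| = |P| − |P∩Q| = 36 − 12 = 24.00.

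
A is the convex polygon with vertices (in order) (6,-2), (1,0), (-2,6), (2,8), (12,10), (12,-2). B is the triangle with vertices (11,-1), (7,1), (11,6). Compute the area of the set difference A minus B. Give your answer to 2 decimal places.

|A| = 126, |A∩B| = 14.
|A ∖ B| = |A| − |A∩B| = 126 − 14 = 112.00.

112.00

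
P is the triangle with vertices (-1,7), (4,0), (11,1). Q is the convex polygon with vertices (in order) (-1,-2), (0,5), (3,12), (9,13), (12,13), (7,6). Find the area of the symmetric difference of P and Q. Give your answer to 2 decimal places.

|P| = 27, |Q| = 77.5, |P∩Q| = 9.3262.
|P △ Q| = |P| + |Q| − 2·|P∩Q| = 27 + 77.5 − 18.6523 = 85.85.

85.85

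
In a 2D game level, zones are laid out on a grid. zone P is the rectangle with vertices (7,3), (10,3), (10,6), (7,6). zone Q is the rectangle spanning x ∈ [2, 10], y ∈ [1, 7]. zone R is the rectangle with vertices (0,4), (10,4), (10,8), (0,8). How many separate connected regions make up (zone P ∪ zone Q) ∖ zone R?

(zone P ∪ zone Q) ∖ zone R is a single connected region.

1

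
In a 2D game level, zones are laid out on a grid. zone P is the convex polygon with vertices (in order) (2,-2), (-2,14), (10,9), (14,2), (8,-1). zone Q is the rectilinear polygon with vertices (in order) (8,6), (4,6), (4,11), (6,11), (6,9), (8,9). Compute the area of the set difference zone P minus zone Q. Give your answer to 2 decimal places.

|zone P| = 142, |zone P∩zone Q| = 15.8667.
|zone P ∖ zone Q| = |zone P| − |zone P∩zone Q| = 142 − 15.8667 = 126.13.

126.13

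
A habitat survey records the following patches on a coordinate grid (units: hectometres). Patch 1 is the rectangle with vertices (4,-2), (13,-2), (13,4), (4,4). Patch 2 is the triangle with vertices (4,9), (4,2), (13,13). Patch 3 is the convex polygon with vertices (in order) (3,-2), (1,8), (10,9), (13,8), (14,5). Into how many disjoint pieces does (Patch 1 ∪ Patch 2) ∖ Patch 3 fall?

2

(Patch 1 ∪ Patch 2) ∖ Patch 3 splits into 2 disjoint pieces (area 31.3961, area 13.45).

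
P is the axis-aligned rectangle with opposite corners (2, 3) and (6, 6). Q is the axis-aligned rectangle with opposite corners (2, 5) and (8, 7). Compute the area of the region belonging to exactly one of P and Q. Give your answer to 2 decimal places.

|P∩Q|: x∈[2,6], y∈[5,6] → 4·1 = 4.
|P △ Q| = |P| + |Q| − 2·|P∩Q| = 12 + 12 − 8 = 16.00.

16.00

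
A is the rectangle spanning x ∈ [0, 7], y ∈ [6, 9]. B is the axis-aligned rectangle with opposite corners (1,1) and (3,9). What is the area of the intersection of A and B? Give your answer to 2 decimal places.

6.00

|A∩B|: x∈[1,3], y∈[6,9] → 2·3 = 6.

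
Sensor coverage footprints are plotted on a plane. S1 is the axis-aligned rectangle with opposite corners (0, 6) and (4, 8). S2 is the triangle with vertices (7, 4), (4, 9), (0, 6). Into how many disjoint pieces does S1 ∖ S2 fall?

S1 ∖ S2 is a single connected region.

1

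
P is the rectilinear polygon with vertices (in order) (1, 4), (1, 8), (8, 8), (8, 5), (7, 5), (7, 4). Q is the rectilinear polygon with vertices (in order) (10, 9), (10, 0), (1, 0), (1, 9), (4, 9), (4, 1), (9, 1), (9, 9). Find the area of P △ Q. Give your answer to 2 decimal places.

44.00

|P| = 27, |Q| = 41, |P∩Q| = 12.
|P △ Q| = |P| + |Q| − 2·|P∩Q| = 27 + 41 − 24 = 44.00.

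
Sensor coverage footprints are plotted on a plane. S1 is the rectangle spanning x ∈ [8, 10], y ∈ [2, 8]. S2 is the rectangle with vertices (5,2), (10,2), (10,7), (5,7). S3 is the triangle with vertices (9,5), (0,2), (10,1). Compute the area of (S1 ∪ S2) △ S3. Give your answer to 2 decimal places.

|S1 ∪ S2| = 27.
|(S1 ∪ S2) ∩ S3| = 10.4583.
|(S1 ∪ S2) △ S3| = 27 + 19.5 − 20.9167 = 25.58.

25.58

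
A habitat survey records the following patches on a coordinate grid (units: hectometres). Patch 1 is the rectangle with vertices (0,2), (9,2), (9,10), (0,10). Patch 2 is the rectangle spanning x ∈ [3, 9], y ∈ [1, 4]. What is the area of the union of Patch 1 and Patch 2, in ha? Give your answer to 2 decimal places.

78.00

By inclusion–exclusion:
Individual areas: |Patch 1| = 72, |Patch 2| = 18.
|Patch 1∩Patch 2|: x∈[3,9], y∈[2,4] → 6·2 = 12.
|Patch 1 ∪ Patch 2| = 90 − 12 = 78.00.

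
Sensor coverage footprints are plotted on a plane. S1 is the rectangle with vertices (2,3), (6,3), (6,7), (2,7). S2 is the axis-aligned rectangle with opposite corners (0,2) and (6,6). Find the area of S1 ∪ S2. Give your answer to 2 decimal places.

28.00

By inclusion–exclusion:
Individual areas: |S1| = 16, |S2| = 24.
|S1∩S2|: x∈[2,6], y∈[3,6] → 4·3 = 12.
|S1 ∪ S2| = 40 − 12 = 28.00.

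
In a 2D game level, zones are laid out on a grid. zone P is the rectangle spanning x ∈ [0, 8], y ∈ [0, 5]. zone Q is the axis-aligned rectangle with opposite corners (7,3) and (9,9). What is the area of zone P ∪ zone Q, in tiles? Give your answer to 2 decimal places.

50.00

By inclusion–exclusion:
Individual areas: |zone P| = 40, |zone Q| = 12.
|zone P∩zone Q|: x∈[7,8], y∈[3,5] → 1·2 = 2.
|zone P ∪ zone Q| = 52 − 2 = 50.00.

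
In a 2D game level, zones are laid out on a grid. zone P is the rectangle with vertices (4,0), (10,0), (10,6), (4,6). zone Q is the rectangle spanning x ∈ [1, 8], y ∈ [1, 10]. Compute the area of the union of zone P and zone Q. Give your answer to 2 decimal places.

79.00

By inclusion–exclusion:
Individual areas: |zone P| = 36, |zone Q| = 63.
|zone P∩zone Q|: x∈[4,8], y∈[1,6] → 4·5 = 20.
|zone P ∪ zone Q| = 99 − 20 = 79.00.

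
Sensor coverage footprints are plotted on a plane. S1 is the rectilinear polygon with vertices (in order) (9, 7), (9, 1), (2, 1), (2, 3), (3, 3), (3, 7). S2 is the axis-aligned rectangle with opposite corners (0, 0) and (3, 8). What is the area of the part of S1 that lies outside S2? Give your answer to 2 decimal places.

36.00

|S1| = 38, |S1∩S2| = 2.
|S1 ∖ S2| = |S1| − |S1∩S2| = 38 − 2 = 36.00.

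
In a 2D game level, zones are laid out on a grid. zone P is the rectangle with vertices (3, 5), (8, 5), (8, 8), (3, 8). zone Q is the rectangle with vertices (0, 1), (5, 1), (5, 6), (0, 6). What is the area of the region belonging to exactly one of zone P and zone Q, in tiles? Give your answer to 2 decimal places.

|zone P∩zone Q|: x∈[3,5], y∈[5,6] → 2·1 = 2.
|zone P △ zone Q| = |zone P| + |zone Q| − 2·|zone P∩zone Q| = 15 + 25 − 4 = 36.00.

36.00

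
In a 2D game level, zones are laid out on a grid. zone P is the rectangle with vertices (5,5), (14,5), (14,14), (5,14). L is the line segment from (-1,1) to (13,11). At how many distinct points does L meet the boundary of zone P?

The segment meets the boundary at (5,5.286).

1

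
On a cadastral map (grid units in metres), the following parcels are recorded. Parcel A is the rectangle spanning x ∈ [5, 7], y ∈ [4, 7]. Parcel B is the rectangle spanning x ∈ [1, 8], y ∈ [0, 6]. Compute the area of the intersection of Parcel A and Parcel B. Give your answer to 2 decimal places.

4.00

|Parcel A∩Parcel B|: x∈[5,7], y∈[4,6] → 2·2 = 4.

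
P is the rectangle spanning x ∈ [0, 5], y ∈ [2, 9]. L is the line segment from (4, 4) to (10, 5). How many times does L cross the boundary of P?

The segment meets the boundary at (5,4.167).

1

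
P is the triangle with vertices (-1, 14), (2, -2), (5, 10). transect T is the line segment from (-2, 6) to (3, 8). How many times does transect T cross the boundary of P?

1

The segment meets the boundary at (0.326,6.93).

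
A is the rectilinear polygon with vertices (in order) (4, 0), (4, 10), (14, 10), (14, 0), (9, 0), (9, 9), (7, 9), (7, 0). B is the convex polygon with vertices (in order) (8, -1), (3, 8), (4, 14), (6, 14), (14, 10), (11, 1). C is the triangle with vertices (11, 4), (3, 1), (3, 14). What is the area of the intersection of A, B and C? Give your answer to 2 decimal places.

21.69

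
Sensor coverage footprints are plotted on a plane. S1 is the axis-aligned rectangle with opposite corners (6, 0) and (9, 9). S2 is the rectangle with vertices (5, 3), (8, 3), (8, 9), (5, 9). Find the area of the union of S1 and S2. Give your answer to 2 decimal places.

33.00

By inclusion–exclusion:
Individual areas: |S1| = 27, |S2| = 18.
|S1∩S2|: x∈[6,8], y∈[3,9] → 2·6 = 12.
|S1 ∪ S2| = 45 − 12 = 33.00.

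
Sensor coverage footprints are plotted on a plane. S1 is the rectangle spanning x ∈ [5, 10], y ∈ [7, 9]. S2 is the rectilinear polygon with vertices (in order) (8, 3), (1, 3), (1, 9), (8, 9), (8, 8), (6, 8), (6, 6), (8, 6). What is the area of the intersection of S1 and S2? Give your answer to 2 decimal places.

4.00

The intersection is the polygon with vertices (8,9), (8,8), (6,8), (6,7), (5,7), (5,9).
By the shoelace formula its area is 4.00.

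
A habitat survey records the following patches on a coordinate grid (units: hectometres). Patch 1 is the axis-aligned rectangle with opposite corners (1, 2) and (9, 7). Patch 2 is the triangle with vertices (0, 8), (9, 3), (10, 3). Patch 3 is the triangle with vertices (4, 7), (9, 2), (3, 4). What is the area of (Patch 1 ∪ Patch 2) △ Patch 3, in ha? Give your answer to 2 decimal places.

|Patch 1 ∪ Patch 2| = 40.35.
|(Patch 1 ∪ Patch 2) ∩ Patch 3| = 10.
|(Patch 1 ∪ Patch 2) △ Patch 3| = 40.35 + 10 − 20 = 30.35.

30.35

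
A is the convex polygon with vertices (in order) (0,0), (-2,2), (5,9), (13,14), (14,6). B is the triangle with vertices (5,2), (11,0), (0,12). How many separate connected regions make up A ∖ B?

A ∖ B splits into 2 disjoint pieces (area 22.9804, area 60.4197).

2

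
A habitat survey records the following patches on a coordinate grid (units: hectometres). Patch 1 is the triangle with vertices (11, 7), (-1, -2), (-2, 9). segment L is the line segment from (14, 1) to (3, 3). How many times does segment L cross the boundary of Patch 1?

The segment meets the boundary at (5.146,2.61).

1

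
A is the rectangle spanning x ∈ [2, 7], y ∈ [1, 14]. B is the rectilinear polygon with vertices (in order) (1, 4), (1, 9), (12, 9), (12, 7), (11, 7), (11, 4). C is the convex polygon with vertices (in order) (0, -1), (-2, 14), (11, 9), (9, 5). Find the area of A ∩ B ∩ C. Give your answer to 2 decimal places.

The intersection is the polygon with vertices (2,4), (2,9), (7,9), (7,4).
By the shoelace formula its area is 25.00.

25.00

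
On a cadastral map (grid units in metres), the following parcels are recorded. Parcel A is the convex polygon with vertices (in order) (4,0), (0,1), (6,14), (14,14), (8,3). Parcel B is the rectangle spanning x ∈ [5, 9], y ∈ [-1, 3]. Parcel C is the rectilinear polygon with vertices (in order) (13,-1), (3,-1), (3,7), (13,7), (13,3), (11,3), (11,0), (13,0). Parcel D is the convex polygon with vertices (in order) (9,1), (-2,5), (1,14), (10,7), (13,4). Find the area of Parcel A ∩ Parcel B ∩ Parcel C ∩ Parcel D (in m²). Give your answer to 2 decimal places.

The intersection is the polygon with vertices (8,3), (6.531,1.898), (5,2.454), (5,3).
By the shoelace formula its area is 2.07.

2.07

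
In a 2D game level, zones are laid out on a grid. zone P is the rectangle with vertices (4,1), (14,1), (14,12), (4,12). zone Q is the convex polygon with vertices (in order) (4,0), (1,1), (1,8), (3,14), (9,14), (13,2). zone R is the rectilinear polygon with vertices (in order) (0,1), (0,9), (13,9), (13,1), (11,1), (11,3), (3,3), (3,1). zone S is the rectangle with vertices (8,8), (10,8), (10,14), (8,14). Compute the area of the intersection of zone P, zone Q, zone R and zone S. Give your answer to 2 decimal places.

2.00

The intersection is the polygon with vertices (10,9), (10,8), (8,8), (8,9).
By the shoelace formula its area is 2.00.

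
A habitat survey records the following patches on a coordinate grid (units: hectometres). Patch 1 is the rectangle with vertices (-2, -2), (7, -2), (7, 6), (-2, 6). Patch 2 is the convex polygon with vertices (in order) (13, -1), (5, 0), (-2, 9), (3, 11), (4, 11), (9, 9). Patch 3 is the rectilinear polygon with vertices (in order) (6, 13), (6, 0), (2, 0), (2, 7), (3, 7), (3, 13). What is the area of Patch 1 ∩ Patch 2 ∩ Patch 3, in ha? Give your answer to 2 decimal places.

18.21

The intersection is the polygon with vertices (2,3.857), (2,6), (6,6), (6,0), (5,0).
By the shoelace formula its area is 18.21.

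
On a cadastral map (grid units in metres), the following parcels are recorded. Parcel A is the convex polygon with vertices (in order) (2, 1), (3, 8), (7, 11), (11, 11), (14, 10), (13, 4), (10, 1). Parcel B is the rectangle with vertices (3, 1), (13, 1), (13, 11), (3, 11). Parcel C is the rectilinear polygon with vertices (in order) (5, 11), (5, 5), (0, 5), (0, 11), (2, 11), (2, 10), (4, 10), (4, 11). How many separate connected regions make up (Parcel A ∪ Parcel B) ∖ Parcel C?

(Parcel A ∪ Parcel B) ∖ Parcel C splits into 2 disjoint pieces (area 1, area 94.0238).

2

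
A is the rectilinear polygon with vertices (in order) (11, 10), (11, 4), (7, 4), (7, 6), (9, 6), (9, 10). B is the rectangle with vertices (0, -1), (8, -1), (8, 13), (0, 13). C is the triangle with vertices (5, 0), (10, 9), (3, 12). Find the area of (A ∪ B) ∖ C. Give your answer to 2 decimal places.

90.24

|A ∪ B| = 126.
|(A ∪ B) ∩ C| = 35.7571.
|(A ∪ B) ∖ C| = 126 − 35.7571 = 90.24.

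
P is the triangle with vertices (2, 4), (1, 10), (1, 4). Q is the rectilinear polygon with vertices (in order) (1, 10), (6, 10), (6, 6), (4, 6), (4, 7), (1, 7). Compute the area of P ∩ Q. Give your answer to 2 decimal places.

The intersection is the polygon with vertices (1.5,7), (1,7), (1,10).
By the shoelace formula its area is 0.75.

0.75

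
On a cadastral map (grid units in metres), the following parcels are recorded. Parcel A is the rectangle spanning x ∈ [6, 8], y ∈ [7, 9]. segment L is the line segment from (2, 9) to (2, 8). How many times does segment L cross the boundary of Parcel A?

0

The segment lies entirely outside Parcel A and never meets its boundary.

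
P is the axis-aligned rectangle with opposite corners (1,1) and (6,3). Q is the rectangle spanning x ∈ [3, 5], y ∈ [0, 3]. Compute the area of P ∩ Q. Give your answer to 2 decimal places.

4.00

|P∩Q|: x∈[3,5], y∈[1,3] → 2·2 = 4.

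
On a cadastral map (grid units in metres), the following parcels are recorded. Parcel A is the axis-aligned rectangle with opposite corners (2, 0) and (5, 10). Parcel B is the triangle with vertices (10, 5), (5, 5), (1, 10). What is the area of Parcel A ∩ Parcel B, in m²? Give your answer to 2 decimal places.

The intersection is the polygon with vertices (5,5), (2,8.75), (2,9.444), (5,7.778).
By the shoelace formula its area is 5.21.

5.21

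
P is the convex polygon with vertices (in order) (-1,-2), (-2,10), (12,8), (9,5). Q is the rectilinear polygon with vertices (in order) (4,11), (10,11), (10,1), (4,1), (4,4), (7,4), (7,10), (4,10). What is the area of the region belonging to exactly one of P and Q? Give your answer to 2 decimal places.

|P| = 87.5, |Q| = 42, |P∩Q| = 15.75.
|P △ Q| = |P| + |Q| − 2·|P∩Q| = 87.5 + 42 − 31.5 = 98.00.

98.00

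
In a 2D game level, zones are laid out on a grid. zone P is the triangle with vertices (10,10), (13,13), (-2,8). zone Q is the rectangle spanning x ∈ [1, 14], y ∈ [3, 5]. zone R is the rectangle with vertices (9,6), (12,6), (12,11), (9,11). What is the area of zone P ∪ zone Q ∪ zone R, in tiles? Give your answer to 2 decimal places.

By inclusion–exclusion:
Individual areas: |zone P| = 15, |zone Q| = 26, |zone R| = 15.
|zone P∩zone Q| = 0.
|zone P∩zone R| = 1.5833.
|zone Q∩zone R| = 0 (no overlap).
|zone P∩zone Q∩zone R| = 0.
|zone P ∪ zone Q ∪ zone R| = 56 − 1.5833 + 0 = 54.42.

54.42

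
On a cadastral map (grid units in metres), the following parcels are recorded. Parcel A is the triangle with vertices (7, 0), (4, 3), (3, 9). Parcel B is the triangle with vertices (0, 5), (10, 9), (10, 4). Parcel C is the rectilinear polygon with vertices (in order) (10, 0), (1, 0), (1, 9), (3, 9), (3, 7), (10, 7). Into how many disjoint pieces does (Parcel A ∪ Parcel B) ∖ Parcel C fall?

3

(Parcel A ∪ Parcel B) ∖ Parcel C splits into 3 disjoint pieces (area 0.25, area 0.5556, area 5).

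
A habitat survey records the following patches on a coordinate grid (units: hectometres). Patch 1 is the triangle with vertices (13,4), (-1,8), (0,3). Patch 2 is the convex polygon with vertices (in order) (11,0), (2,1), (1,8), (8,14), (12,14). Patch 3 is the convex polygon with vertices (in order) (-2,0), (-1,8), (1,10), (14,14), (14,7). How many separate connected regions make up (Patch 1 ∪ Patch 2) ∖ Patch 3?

(Patch 1 ∪ Patch 2) ∖ Patch 3 splits into 2 disjoint pieces (area 30.7242, area 8.0108).

2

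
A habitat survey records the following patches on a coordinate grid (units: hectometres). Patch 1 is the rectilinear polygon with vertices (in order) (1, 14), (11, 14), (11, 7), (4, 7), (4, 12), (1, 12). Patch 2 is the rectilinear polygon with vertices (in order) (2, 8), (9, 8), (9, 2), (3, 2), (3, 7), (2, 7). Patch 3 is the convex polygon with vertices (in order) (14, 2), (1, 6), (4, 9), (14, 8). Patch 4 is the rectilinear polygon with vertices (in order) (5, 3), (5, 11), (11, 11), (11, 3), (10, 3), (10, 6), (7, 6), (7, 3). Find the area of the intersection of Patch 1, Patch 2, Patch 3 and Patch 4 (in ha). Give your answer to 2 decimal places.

4.00

The intersection is the polygon with vertices (9,8), (9,7), (5,7), (5,8).
By the shoelace formula its area is 4.00.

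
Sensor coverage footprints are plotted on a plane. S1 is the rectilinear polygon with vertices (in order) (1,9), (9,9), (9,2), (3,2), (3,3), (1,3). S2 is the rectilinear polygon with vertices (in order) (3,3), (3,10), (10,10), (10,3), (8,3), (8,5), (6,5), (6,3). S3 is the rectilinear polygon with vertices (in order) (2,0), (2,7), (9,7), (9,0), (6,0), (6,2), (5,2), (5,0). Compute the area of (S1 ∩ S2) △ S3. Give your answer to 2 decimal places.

39.00

|S1 ∩ S2| = 32.
|(S1 ∩ S2) ∩ S3| = 20.
|(S1 ∩ S2) △ S3| = 32 + 47 − 40 = 39.00.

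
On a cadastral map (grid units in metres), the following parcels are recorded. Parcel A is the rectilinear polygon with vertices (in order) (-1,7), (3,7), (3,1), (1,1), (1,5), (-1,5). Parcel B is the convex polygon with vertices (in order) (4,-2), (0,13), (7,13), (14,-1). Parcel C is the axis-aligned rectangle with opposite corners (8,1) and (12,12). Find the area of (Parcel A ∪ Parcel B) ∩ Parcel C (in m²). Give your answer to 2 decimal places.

24.00

The region (Parcel A ∪ Parcel B) ∩ Parcel C is the polygon with vertices (12,3), (12,1), (8,1), (8,11).
By the shoelace formula its area is 24.00.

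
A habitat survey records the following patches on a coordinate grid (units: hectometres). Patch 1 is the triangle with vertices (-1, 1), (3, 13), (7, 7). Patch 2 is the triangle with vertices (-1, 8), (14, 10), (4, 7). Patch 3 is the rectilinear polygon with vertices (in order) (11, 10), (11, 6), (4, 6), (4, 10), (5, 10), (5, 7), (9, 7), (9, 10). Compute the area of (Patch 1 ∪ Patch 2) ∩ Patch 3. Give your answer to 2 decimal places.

|Patch 1 ∪ Patch 2| = 42.0561.
|(Patch 1 ∪ Patch 2) ∩ Patch 3| = 6.67.

6.67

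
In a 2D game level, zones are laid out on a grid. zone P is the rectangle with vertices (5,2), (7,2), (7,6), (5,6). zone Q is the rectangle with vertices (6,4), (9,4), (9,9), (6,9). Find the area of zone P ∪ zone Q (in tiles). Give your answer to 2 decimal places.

By inclusion–exclusion:
Individual areas: |zone P| = 8, |zone Q| = 15.
|zone P∩zone Q|: x∈[6,7], y∈[4,6] → 1·2 = 2.
|zone P ∪ zone Q| = 23 − 2 = 21.00.

21.00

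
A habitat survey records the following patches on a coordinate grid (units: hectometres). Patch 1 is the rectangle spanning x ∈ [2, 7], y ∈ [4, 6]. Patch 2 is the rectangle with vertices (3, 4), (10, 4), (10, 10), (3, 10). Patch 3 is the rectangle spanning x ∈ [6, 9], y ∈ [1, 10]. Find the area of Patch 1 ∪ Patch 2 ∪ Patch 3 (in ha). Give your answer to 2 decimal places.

53.00

By inclusion–exclusion:
Individual areas: |Patch 1| = 10, |Patch 2| = 42, |Patch 3| = 27.
|Patch 1∩Patch 2|: x∈[3,7], y∈[4,6] → 4·2 = 8.
|Patch 1∩Patch 3|: x∈[6,7], y∈[4,6] → 1·2 = 2.
|Patch 2∩Patch 3|: x∈[6,9], y∈[4,10] → 3·6 = 18.
|Patch 1∩Patch 2∩Patch 3| = 2.
|Patch 1 ∪ Patch 2 ∪ Patch 3| = 79 − 28 + 2 = 53.00.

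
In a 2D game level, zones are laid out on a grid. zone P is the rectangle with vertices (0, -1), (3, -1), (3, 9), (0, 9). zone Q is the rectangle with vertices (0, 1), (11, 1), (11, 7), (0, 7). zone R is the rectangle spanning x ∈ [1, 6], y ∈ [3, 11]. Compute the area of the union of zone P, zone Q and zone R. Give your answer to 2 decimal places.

94.00

By inclusion–exclusion:
Individual areas: |zone P| = 30, |zone Q| = 66, |zone R| = 40.
|zone P∩zone Q|: x∈[0,3], y∈[1,7] → 3·6 = 18.
|zone P∩zone R|: x∈[1,3], y∈[3,9] → 2·6 = 12.
|zone Q∩zone R|: x∈[1,6], y∈[3,7] → 5·4 = 20.
|zone P∩zone Q∩zone R| = 8.
|zone P ∪ zone Q ∪ zone R| = 136 − 50 + 8 = 94.00.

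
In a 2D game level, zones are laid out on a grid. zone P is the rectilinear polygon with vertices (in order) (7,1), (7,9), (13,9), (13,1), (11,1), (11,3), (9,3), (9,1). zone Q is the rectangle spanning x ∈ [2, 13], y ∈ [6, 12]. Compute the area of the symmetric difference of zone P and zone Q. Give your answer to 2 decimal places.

74.00

|zone P| = 44, |zone Q| = 66, |zone P∩zone Q| = 18.
|zone P △ zone Q| = |zone P| + |zone Q| − 2·|zone P∩zone Q| = 44 + 66 − 36 = 74.00.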